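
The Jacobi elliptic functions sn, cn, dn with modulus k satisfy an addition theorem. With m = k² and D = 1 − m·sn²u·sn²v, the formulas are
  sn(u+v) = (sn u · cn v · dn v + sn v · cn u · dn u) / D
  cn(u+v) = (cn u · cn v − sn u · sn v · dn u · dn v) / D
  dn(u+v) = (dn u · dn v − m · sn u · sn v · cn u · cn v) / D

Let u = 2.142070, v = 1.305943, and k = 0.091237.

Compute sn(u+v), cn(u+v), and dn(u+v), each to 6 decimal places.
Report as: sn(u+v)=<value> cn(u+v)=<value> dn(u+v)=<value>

sn(u+v)=-0.295343 cn(u+v)=-0.955391 dn(u+v)=0.999637

sn u = 0.8441289667776864, cn u = -0.5361401751844714, dn u = 0.99702987286795
sn v = 0.9645547374390827, cn v = 0.2638828499236399, dn v = 0.996120202489879
m = k² = 0.008324190169
D = 1 − m·sn²u·sn²v = 0.9944815977094061
sn(u+v) = (sn u·cn v·dn v + sn v·cn u·dn u)/D = -0.2937136565493152/0.9944815977094061 = -0.295343480689665
cn(u+v) = (cn u·cn v − sn u·sn v·dn u·dn v)/D = -0.9501189063159853/0.9944815977094061 = -0.9553911389656665
dn(u+v) = (dn u·dn v − m·sn u·sn v·cn u·cn v)/D = 0.9941204853246702/0.9944815977094061 = 0.9996368837939609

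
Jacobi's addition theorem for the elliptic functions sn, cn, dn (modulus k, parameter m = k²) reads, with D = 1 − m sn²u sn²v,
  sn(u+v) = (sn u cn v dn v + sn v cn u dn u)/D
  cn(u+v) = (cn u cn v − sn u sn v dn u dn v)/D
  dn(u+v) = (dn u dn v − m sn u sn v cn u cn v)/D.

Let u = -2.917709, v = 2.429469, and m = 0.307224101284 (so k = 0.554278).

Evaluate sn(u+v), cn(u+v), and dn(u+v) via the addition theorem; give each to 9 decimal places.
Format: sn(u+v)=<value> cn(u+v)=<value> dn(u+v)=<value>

sn u = -0.489768744434115, cn u = -0.8718523825599323, dn u = 0.9624474547679784
sn v = 0.8216814785549059, cn v = -0.5699469692873397, dn v = 0.8902664976569105
m = k² = 0.307224101284
D = 1 − m·sn²u·sn²v = 0.9502441201444829
sn(u+v) = (sn u·cn v·dn v + sn v·cn u·dn u)/D = -0.4409719173478146/0.9502441201444829 = -0.4640617163521787
cn(u+v) = (cn u·cn v − sn u·sn v·dn u·dn v)/D = 0.8417289682431956/0.9502441201444829 = 0.8858028693881444
dn(u+v) = (dn u·dn v − m·sn u·sn v·cn u·cn v)/D = 0.9182713361462755/0.9502441201444829 = 0.966353084096594

sn(u+v)=-0.464061716 cn(u+v)=0.885802869 dn(u+v)=0.966353084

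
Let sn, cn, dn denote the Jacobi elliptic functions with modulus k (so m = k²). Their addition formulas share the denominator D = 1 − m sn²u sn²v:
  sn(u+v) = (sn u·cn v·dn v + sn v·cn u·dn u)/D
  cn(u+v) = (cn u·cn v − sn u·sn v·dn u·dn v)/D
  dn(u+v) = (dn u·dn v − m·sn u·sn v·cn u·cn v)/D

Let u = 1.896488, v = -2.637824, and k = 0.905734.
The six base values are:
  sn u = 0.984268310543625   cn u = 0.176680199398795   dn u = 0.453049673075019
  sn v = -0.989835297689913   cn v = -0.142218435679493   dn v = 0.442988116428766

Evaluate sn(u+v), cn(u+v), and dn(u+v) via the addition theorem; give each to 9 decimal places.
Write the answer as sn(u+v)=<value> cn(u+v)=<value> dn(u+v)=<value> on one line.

m = k² = 0.820354078756
D = 1 − m·sn²u·sn²v = 0.2213286050617618
sn(u+v) = (sn u·cn v·dn v + sn v·cn u·dn u)/D = -0.1412412374948825/0.2213286050617618 = -0.6381517538389089
cn(u+v) = (cn u·cn v − sn u·sn v·dn u·dn v)/D = 0.1704032401379139/0.2213286050617618 = 0.7699106045979134
dn(u+v) = (dn u·dn v − m·sn u·sn v·cn u·cn v)/D = 0.1806129463575821/0.2213286050617618 = 0.8160397807919223

sn(u+v)=-0.638151754 cn(u+v)=0.769910605 dn(u+v)=0.816039781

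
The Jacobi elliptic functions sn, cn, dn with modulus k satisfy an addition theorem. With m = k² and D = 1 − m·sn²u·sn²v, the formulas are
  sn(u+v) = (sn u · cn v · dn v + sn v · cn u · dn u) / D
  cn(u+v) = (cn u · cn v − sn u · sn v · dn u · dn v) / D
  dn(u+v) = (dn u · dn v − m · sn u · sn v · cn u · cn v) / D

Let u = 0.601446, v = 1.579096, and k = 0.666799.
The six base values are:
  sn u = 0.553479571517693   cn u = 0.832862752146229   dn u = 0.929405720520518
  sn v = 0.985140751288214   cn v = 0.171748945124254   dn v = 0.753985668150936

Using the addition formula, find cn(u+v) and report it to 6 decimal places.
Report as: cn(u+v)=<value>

m = k² = 0.444620906401
D = 1 − m·sn²u·sn²v = 0.8678127277819356
cn(u+v) = (cn u·cn v − sn u·sn v·dn u·dn v)/D = -0.2390490244529193/0.8678127277819356 = -0.27546153311661

cn(u+v)=-0.275462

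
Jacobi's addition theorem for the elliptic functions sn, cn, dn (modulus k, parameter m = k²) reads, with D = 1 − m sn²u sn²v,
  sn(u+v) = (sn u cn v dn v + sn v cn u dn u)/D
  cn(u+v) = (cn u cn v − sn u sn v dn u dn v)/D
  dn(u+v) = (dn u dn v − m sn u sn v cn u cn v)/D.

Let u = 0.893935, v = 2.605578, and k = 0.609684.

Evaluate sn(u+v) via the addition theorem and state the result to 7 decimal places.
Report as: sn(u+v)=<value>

sn(u+v)=0.0172798

sn u = 0.7555301313058844, cn u = 0.6551138990197911, dn u = 0.8875898463098851
sn v = 0.7654715990353029, cn v = -0.6434696815471079, dn v = 0.8844179119450993
m = k² = 0.371714579856
D = 1 − m·sn²u·sn²v = 0.8756713156651497
sn(u+v) = (sn u·cn v·dn v + sn v·cn u·dn u)/D = 0.0151313818868405/0.8756713156651497 = 0.01727975053670324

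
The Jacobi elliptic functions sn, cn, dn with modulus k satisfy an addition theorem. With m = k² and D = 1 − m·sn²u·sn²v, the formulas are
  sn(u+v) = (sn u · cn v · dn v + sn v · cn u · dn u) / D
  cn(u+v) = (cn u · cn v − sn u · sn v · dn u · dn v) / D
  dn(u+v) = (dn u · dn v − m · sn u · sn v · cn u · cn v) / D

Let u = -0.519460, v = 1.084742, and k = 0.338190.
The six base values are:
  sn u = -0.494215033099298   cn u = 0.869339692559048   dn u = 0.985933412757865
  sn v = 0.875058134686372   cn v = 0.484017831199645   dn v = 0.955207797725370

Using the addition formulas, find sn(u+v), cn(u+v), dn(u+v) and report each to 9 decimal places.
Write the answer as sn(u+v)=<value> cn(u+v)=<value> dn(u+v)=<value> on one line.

m = k² = 0.1143724761
D = 1 − m·sn²u·sn²v = 0.9786091895318446
sn(u+v) = (sn u·cn v·dn v + sn v·cn u·dn u)/D = 0.5215278010224812/0.9786091895318446 = 0.5329275533085624
cn(u+v) = (cn u·cn v − sn u·sn v·dn u·dn v)/D = 0.8280608060987001/0.9786091895318446 = 0.8461608729577073
dn(u+v) = (dn u·dn v − m·sn u·sn v·cn u·cn v)/D = 0.9625838318878427/0.9786091895318446 = 0.9836243540164708

sn(u+v)=0.532927553 cn(u+v)=0.846160873 dn(u+v)=0.983624354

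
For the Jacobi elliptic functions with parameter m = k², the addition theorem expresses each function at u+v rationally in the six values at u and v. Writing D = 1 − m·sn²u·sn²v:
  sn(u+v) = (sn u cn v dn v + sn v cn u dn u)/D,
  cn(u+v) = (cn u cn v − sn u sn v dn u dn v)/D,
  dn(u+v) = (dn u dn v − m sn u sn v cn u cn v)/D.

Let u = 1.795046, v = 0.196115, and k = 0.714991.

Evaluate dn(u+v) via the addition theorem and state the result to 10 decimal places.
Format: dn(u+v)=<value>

dn(u+v)=0.7020315853

sn u = 0.9988476422907398, cn u = 0.04799361926579707, dn u = 0.6999752778093542
sn v = 0.1942353262951337, cn v = 0.9809549622786068, dn v = 0.990309706566268
m = k² = 0.511212130081
D = 1 − m·sn²u·sn²v = 0.9807577396285105
dn(u+v) = (dn u·dn v − m·sn u·sn v·cn u·cn v)/D = 0.6885229107886476/0.9807577396285105 = 0.7020315853428237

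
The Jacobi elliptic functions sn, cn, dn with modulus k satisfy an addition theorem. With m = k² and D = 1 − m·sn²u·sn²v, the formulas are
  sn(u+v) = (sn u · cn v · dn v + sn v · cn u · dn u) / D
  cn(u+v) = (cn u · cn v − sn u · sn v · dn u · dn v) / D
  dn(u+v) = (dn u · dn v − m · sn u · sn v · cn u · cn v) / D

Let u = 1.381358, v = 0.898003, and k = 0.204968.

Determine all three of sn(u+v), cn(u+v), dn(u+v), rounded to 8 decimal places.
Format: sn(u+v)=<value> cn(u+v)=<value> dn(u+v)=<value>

sn u = 0.9796638932807549, cn u = 0.2006455985113894, dn u = 0.9796323090070806
sn v = 0.7793908642749684, cn v = 0.6265380121626443, dn v = 0.9871574736886267
m = k² = 0.042011881024
D = 1 − m·sn²u·sn²v = 0.9755072836828066
sn(u+v) = (sn u·cn v·dn v + sn v·cn u·dn u)/D = 0.7591101879168547/0.9755072836828066 = 0.7781696770638208
cn(u+v) = (cn u·cn v − sn u·sn v·dn u·dn v)/D = -0.6126713500067107/0.9755072836828066 = -0.6280541009327054
dn(u+v) = (dn u·dn v − m·sn u·sn v·cn u·cn v)/D = 0.9630187882112317/0.9755072836828066 = 0.9871979474879701

sn(u+v)=0.77816968 cn(u+v)=-0.62805410 dn(u+v)=0.98719795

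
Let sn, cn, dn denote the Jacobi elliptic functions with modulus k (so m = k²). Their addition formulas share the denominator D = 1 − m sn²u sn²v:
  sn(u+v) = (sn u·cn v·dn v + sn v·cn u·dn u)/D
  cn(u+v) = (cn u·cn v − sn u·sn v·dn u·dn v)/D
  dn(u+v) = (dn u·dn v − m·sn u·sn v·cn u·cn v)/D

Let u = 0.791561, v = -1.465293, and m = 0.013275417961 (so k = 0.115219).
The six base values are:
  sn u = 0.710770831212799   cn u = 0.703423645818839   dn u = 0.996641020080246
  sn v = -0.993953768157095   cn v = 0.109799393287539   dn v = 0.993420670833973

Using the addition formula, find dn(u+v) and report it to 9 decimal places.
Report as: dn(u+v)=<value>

dn(u+v)=0.997416868

m = k² = 0.013275417961
D = 1 − m·sn²u·sn²v = 0.9933741779803431
dn(u+v) = (dn u·dn v − m·sn u·sn v·cn u·cn v)/D = 0.9908081614701488/0.9933741779803431 = 0.9974168681177003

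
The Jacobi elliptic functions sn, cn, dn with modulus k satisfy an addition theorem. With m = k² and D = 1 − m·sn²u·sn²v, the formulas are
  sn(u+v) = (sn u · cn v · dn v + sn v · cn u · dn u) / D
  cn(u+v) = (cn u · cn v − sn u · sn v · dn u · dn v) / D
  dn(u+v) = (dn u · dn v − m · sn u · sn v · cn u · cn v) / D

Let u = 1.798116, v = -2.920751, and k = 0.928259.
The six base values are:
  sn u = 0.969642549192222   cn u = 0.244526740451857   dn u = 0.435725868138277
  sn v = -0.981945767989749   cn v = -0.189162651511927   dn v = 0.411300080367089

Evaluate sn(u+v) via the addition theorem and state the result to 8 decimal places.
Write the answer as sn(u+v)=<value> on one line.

sn(u+v)=-0.82278749

m = k² = 0.861664771081
D = 1 − m·sn²u·sn²v = 0.2188459799815523
sn(u+v) = (sn u·cn v·dn v + sn v·cn u·dn u)/D = -0.180063733504974/0.2188459799815523 = -0.8227874851534972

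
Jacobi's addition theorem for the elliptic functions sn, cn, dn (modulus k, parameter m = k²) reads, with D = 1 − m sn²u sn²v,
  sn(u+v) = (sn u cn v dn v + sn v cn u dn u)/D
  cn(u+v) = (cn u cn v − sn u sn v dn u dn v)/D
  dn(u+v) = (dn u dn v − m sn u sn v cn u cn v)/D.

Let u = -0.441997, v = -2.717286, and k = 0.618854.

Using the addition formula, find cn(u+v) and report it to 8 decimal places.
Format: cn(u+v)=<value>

sn u = -0.4229635667389455, cn u = 0.9061466885728102, dn u = 0.9651349784314285
sn v = -0.7064743829857045, cn v = -0.7077386143096673, dn v = 0.8993621223379651
m = k² = 0.382980273316
D = 1 − m·sn²u·sn²v = 0.9658040115480353
cn(u+v) = (cn u·cn v − sn u·sn v·dn u·dn v)/D = -0.9006863663184853/0.9658040115480353 = -0.9325767500953155

cn(u+v)=-0.93257675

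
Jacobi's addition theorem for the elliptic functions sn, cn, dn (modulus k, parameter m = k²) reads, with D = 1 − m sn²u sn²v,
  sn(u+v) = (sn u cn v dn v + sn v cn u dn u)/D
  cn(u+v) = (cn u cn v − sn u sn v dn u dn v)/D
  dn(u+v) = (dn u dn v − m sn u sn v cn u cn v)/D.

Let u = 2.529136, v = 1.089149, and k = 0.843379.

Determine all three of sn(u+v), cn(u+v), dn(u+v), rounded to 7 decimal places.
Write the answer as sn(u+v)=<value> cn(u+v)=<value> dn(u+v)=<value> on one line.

sn u = 0.9713428726173839, cn u = -0.2376826115125142, dn u = 0.5734934001872827
sn v = 0.8245701460589354, cn v = 0.5657597318900895, dn v = 0.7185985439766934
m = k² = 0.711288137641
D = 1 − m·sn²u·sn²v = 0.5437048051016051
sn(u+v) = (sn u·cn v·dn v + sn v·cn u·dn u)/D = 0.2825067770614957/0.5437048051016051 = 0.5195958807255752
cn(u+v) = (cn u·cn v − sn u·sn v·dn u·dn v)/D = -0.4645479910675546/0.5437048051016051 = -0.8544121492189901
dn(u+v) = (dn u·dn v − m·sn u·sn v·cn u·cn v)/D = 0.4887197075755639/0.5437048051016051 = 0.8988695758983299

sn(u+v)=0.5195959 cn(u+v)=-0.8544121 dn(u+v)=0.8988696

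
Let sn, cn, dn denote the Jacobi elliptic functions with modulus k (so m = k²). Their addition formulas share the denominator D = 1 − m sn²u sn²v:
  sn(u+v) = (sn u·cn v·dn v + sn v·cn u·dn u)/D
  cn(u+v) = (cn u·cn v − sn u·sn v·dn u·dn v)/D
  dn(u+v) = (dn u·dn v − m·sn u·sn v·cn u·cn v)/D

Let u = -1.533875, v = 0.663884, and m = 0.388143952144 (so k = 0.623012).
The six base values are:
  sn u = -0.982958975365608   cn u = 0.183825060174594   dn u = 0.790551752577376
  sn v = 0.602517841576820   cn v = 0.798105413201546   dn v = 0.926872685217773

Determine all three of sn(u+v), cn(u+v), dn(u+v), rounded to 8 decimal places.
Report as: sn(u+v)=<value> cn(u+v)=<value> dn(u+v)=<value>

m = k² = 0.388143952144
D = 1 − m·sn²u·sn²v = 0.8638544558748074
sn(u+v) = (sn u·cn v·dn v + sn v·cn u·dn u)/D = -0.6395763089979222/0.8638544558748074 = -0.7403750766675581
cn(u+v) = (cn u·cn v − sn u·sn v·dn u·dn v)/D = 0.5806777642577283/0.8638544558748074 = 0.6721939793314929
dn(u+v) = (dn u·dn v − m·sn u·sn v·cn u·cn v)/D = 0.7664666910096762/0.8638544558748074 = 0.8872636886887286

sn(u+v)=-0.74037508 cn(u+v)=0.67219398 dn(u+v)=0.88726369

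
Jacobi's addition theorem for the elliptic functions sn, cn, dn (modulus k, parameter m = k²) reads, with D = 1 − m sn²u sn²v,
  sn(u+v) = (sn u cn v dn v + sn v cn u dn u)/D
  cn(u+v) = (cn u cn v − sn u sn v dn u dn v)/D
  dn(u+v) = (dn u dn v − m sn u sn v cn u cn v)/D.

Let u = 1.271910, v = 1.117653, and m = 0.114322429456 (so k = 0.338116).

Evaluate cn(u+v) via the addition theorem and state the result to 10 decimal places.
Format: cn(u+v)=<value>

cn(u+v)=-0.6689117387

sn u = 0.94693942622068, cn u = 0.3214120767314902, dn u = 0.9473582911348481
sn v = 0.8898315755607414, cn v = 0.4562891266895241, dn v = 0.9536663324953109
m = k² = 0.114322429456
D = 1 − m·sn²u·sn²v = 0.9188307621534295
cn(u+v) = (cn u·cn v − sn u·sn v·dn u·dn v)/D = -0.614616682712332/0.9188307621534295 = -0.668911738731818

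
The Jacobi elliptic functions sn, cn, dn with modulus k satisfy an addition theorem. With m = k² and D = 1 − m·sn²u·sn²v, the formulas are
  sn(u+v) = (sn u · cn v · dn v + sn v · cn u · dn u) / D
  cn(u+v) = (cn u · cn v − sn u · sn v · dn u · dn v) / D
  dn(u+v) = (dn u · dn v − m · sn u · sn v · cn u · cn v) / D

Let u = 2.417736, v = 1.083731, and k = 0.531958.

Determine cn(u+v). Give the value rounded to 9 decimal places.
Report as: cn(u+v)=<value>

sn u = 0.8151113700810199, cn u = -0.5793042847801513, dn u = 0.9011030416416298
sn v = 0.8606043714180989, cn v = 0.5092741068384086, dn v = 0.8890524359395335
m = k² = 0.282979313764
D = 1 − m·sn²u·sn²v = 0.8607498450979508
cn(u+v) = (cn u·cn v − sn u·sn v·dn u·dn v)/D = -0.8570065754968823/0.8607498450979508 = -0.9956511527450319

cn(u+v)=-0.995651153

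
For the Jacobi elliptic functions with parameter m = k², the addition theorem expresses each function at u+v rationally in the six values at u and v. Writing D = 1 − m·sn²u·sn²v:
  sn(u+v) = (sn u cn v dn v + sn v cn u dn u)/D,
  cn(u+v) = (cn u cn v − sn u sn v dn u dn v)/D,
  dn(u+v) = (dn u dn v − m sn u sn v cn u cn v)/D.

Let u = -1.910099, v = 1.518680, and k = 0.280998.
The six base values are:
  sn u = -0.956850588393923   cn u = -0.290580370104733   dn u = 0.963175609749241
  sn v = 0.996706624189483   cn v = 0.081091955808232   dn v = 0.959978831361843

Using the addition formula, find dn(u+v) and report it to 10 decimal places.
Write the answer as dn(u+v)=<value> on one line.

dn(u+v)=0.9942587895

m = k² = 0.078959876004
D = 1 − m·sn²u·sn²v = 0.928182645459169
dn(u+v) = (dn u·dn v − m·sn u·sn v·cn u·cn v)/D = 0.9228537535497723/0.928182645459169 = 0.994258789543775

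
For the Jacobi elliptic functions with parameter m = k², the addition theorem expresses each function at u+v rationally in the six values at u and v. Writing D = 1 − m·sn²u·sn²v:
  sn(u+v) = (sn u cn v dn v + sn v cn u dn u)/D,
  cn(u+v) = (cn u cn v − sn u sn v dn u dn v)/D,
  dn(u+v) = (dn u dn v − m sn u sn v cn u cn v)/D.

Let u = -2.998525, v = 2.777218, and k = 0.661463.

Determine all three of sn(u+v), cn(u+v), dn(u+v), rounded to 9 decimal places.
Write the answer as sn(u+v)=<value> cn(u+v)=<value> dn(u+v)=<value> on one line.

sn u = -0.5606253893102584, cn u = -0.8280695459082656, dn u = 0.9286995864072756
sn v = 0.7142101915429694, cn v = -0.699931283981617, dn v = 0.8813716169204445
m = k² = 0.437533300369
D = 1 − m·sn²u·sn²v = 0.9298530612872899
sn(u+v) = (sn u·cn v·dn v + sn v·cn u·dn u)/D = -0.2033979641447123/0.9298530612872899 = -0.2187420492686531
cn(u+v) = (cn u·cn v − sn u·sn v·dn u·dn v)/D = 0.9073345489769089/0.9298530612872899 = 0.9757827196060351
dn(u+v) = (dn u·dn v − m·sn u·sn v·cn u·cn v)/D = 0.9200682815716672/0.9298530612872899 = 0.9894770688800264

sn(u+v)=-0.218742049 cn(u+v)=0.975782720 dn(u+v)=0.989477069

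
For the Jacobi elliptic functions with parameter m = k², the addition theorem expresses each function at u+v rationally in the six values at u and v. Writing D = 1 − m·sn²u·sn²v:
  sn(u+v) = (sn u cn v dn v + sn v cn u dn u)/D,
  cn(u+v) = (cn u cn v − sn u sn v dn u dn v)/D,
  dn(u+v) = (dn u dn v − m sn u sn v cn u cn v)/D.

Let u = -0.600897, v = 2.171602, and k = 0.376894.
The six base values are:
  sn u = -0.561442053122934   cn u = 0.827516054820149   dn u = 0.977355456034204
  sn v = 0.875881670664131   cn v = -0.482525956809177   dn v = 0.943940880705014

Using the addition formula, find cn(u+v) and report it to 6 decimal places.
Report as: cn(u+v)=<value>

cn(u+v)=0.056314

m = k² = 0.142049087236
D = 1 − m·sn²u·sn²v = 0.965649014457401
cn(u+v) = (cn u·cn v − sn u·sn v·dn u·dn v)/D = 0.05438001788533362/0.965649014457401 = 0.05631447562330894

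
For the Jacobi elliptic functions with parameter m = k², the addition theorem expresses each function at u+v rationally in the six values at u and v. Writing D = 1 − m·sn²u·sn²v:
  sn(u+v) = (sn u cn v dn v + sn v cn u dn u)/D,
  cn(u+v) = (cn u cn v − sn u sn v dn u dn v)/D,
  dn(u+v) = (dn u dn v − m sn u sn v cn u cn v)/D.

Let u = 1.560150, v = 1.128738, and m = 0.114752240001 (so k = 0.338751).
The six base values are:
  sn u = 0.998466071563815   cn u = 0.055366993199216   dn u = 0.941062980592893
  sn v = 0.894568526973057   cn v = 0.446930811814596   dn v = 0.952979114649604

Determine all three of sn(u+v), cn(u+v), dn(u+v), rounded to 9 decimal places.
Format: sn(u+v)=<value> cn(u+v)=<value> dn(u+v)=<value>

sn(u+v)=0.519425929 cn(u+v)=-0.854515479 dn(u+v)=0.984398023

m = k² = 0.114752240001
D = 1 − m·sn²u·sn²v = 0.908450700658769
sn(u+v) = (sn u·cn v·dn v + sn v·cn u·dn u)/D = 0.4718728494514362/0.908450700658769 = 0.5194259293424007
cn(u+v) = (cn u·cn v − sn u·sn v·dn u·dn v)/D = -0.7762851856618098/0.908450700658769 = -0.8545154790445772
dn(u+v) = (dn u·dn v − m·sn u·sn v·cn u·cn v)/D = 0.8942770735967048/0.908450700658769 = 0.9843980228626759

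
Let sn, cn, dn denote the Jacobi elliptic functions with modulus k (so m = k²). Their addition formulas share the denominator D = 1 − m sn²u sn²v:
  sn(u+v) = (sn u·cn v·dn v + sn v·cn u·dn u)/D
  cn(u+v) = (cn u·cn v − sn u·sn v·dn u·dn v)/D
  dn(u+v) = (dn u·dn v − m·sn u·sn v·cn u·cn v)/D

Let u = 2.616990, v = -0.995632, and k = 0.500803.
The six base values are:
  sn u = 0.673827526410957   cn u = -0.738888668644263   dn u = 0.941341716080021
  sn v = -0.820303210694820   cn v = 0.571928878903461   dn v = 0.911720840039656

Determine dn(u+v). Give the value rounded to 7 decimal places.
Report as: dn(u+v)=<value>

m = k² = 0.250803644809
D = 1 − m·sn²u·sn²v = 0.923373292885854
dn(u+v) = (dn u·dn v − m·sn u·sn v·cn u·cn v)/D = 0.7996569930355759/0.923373292885854 = 0.8660170260462886

dn(u+v)=0.8660170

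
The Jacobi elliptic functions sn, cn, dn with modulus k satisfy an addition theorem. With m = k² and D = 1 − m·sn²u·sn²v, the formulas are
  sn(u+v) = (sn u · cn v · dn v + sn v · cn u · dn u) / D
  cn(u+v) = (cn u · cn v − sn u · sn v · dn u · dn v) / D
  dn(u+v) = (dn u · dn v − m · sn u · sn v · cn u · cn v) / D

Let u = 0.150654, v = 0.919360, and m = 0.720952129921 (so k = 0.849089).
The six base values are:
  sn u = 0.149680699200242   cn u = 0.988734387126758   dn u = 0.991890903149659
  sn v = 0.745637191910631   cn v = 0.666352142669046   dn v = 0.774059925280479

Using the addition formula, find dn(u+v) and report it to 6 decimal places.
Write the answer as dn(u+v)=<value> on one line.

m = k² = 0.720952129921
D = 1 − m·sn²u·sn²v = 0.9910196521322614
dn(u+v) = (dn u·dn v − m·sn u·sn v·cn u·cn v)/D = 0.7147698945851953/0.9910196521322614 = 0.7212469430321671

dn(u+v)=0.721247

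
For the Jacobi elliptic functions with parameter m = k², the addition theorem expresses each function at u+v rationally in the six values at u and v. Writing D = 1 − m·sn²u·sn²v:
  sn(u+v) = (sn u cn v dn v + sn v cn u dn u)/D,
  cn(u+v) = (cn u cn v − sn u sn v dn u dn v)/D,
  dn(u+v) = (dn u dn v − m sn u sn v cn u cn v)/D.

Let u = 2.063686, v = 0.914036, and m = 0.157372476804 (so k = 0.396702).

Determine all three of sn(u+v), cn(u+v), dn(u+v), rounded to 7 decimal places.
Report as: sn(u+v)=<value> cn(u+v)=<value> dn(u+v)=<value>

sn u = 0.924198221079468, cn u = -0.3819131421587202, dn u = 0.9303663270705416
sn v = 0.7815462447739528, cn v = 0.6238473108700017, dn v = 0.9507232005783458
m = k² = 0.157372476804
D = 1 − m·sn²u·sn²v = 0.9178952282891205
sn(u+v) = (sn u·cn v·dn v + sn v·cn u·dn u)/D = 0.270449284018284/0.9178952282891205 = 0.2946406906618076
cn(u+v) = (cn u·cn v − sn u·sn v·dn u·dn v)/D = -0.8771481259684331/0.9178952282891205 = -0.9556081118357739
dn(u+v) = (dn u·dn v − m·sn u·sn v·cn u·cn v)/D = 0.9116035235360838/0.9178952282891205 = 0.993145508812848

sn(u+v)=0.2946407 cn(u+v)=-0.9556081 dn(u+v)=0.9931455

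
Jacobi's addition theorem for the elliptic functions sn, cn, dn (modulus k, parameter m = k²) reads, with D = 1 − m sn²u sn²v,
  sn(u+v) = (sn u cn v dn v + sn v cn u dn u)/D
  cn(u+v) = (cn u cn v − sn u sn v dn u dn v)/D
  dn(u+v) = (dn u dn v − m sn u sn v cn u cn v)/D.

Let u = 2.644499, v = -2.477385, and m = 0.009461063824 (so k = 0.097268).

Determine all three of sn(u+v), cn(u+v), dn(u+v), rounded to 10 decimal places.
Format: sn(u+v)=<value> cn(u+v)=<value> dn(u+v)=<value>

sn(u+v)=0.1663300347 cn(u+v)=0.9860701393 dn(u+v)=0.9998691181

sn u = 0.4832574684031914, cn u = -0.8754782802745814, dn u = 0.9988946311552804
sn v = -0.6219587802737032, cn v = -0.7830499828494011, dn v = 0.9981683980699962
m = k² = 0.009461063824
D = 1 − m·sn²u·sn²v = 0.9991452869645553
sn(u+v) = (sn u·cn v·dn v + sn v·cn u·dn u)/D = 0.1661878702606068/0.9991452869645553 = 0.166330034709459
cn(u+v) = (cn u·cn v − sn u·sn v·dn u·dn v)/D = 0.9852273322648571/0.9991452869645553 = 0.9860701392667512
dn(u+v) = (dn u·dn v − m·sn u·sn v·cn u·cn v)/D = 0.999014516881802/0.9991452869645553 = 0.9998691180507386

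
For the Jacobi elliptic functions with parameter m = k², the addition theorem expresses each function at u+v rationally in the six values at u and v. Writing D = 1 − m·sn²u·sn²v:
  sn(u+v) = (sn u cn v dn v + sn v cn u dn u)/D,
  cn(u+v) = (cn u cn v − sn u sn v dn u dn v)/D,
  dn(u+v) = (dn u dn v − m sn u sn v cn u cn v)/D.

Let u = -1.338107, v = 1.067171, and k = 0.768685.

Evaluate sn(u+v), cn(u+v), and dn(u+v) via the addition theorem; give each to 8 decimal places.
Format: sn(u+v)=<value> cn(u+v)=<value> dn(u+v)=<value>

sn u = -0.9217112609736046, cn u = 0.3878767219032972, dn u = 0.7057051689759752
sn v = 0.8263721876145768, cn v = 0.5631243268915832, dn v = 0.7723313228436394
m = k² = 0.590876629225
D = 1 − m·sn²u·sn²v = 0.6572022331366096
sn(u+v) = (sn u·cn v·dn v + sn v·cn u·dn u)/D = -0.17466927545254/0.6572022331366096 = -0.2657770571151305
cn(u+v) = (cn u·cn v − sn u·sn v·dn u·dn v)/D = 0.6335656394191775/0.6572022331366096 = 0.9640345200827721
dn(u+v) = (dn u·dn v − m·sn u·sn v·cn u·cn v)/D = 0.6433408971396343/0.6572022331366096 = 0.978908568324822

sn(u+v)=-0.26577706 cn(u+v)=0.96403452 dn(u+v)=0.97890857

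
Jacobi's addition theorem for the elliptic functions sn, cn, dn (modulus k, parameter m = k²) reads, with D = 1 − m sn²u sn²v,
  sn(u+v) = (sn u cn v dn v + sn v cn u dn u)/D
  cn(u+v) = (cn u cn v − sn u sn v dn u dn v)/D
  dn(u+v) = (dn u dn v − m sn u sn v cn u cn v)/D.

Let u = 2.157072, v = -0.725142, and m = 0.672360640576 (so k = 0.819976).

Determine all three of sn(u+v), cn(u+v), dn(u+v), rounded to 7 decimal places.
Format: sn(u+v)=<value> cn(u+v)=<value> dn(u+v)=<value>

sn(u+v)=0.9358756 cn(u+v)=0.3523307 dn(u+v)=0.6411740

sn u = 0.9976125128432502, cn u = -0.06905993207769592, dn u = 0.5751921693596709
sn v = -0.634291840877264, cn v = 0.7730936945781744, dn v = 0.8541028855999814
m = k² = 0.672360640576
D = 1 − m·sn²u·sn²v = 0.7307818672644069
sn(u+v) = (sn u·cn v·dn v + sn v·cn u·dn u)/D = 0.6839208987938983/0.7307818672644069 = 0.9358755730407941
cn(u+v) = (cn u·cn v − sn u·sn v·dn u·dn v)/D = 0.2574768760789977/0.7307818672644069 = 0.3523306852738849
dn(u+v) = (dn u·dn v − m·sn u·sn v·cn u·cn v)/D = 0.4685583527220601/0.7307818672644069 = 0.6411740270404511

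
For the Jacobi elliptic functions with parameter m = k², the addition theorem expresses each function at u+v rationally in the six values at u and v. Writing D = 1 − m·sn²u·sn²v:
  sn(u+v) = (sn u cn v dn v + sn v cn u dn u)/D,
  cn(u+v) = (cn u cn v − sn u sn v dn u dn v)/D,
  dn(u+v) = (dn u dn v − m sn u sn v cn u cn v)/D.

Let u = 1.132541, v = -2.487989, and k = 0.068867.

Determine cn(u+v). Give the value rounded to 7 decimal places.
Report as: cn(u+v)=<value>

cn(u+v)=0.2150158

sn u = 0.905116564773048, cn u = 0.4251635028708801, dn u = 0.9980554289165866
sn v = -0.6108491327871244, cn v = -0.7917470157652746, dn v = 0.9991147773390344
m = k² = 0.004742663689
D = 1 − m·sn²u·sn²v = 0.9985502294326537
cn(u+v) = (cn u·cn v − sn u·sn v·dn u·dn v)/D = 0.2147041220591604/0.9985502294326537 = 0.2150158457037749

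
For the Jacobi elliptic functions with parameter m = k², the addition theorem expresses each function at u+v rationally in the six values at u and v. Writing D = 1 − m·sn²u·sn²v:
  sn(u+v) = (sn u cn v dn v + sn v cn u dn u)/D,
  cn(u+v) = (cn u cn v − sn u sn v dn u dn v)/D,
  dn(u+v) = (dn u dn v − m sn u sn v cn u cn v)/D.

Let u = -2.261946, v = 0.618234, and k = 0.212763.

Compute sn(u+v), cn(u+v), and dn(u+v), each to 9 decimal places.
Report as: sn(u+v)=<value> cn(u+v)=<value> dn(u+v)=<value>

sn(u+v)=-0.998573439 cn(u+v)=-0.053395568 dn(u+v)=0.977169877

sn u = -0.7902620860403561, cn u = -0.6127689902133959, dn u = 0.9857633762650779
sn v = 0.5782512616456294, cn v = 0.8158587367953093, dn v = 0.9924028933194088
m = k² = 0.045268094169
D = 1 − m·sn²u·sn²v = 0.990547043013697
sn(u+v) = (sn u·cn v·dn v + sn v·cn u·dn u)/D = -0.9891339673377552/0.990547043013697 = -0.9985734391052822
cn(u+v) = (cn u·cn v − sn u·sn v·dn u·dn v)/D = -0.05289082228375127/0.990547043013697 = -0.05339556829409455
dn(u+v) = (dn u·dn v − m·sn u·sn v·cn u·cn v)/D = 0.9679327324766716/0.990547043013697 = 0.9771698772950527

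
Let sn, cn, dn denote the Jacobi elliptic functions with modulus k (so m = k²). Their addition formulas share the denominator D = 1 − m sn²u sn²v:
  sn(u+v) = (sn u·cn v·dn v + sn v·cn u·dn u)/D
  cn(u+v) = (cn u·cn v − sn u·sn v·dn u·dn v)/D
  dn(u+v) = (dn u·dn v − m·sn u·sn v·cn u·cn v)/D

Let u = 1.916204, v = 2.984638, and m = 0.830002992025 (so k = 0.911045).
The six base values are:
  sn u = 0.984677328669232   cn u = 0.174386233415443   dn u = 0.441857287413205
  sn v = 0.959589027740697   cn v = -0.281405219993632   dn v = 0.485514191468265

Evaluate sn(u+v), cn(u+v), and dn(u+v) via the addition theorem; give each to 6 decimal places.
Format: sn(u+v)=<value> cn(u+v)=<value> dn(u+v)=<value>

m = k² = 0.830002992025
D = 1 − m·sn²u·sn²v = 0.2589660891366124
sn(u+v) = (sn u·cn v·dn v + sn v·cn u·dn u)/D = -0.06059274112451168/0.2589660891366124 = -0.2339794423529607
cn(u+v) = (cn u·cn v − sn u·sn v·dn u·dn v)/D = -0.2517775904359437/0.2589660891366124 = -0.9722415443480069
dn(u+v) = (dn u·dn v − m·sn u·sn v·cn u·cn v)/D = 0.2530140227490484/0.2589660891366124 = 0.9770160394072904

sn(u+v)=-0.233979 cn(u+v)=-0.972242 dn(u+v)=0.977016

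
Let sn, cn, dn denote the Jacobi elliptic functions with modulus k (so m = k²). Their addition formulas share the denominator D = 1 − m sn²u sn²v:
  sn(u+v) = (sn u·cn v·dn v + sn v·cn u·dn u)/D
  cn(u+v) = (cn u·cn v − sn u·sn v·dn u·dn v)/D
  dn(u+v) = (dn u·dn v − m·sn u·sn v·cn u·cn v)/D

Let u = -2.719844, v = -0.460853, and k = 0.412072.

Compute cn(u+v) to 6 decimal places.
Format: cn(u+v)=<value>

sn u = -0.5351524369707661, cn u = -0.8447555085373816, dn u = 0.9753821511625822
sn v = -0.4423365065786167, cn v = 0.8968491595289731, dn v = 0.983247685317426
m = k² = 0.169803333184
D = 1 − m·sn²u·sn²v = 0.9904850438016618
cn(u+v) = (cn u·cn v − sn u·sn v·dn u·dn v)/D = -0.9846403109790179/0.9904850438016618 = -0.9940991205680292

cn(u+v)=-0.994099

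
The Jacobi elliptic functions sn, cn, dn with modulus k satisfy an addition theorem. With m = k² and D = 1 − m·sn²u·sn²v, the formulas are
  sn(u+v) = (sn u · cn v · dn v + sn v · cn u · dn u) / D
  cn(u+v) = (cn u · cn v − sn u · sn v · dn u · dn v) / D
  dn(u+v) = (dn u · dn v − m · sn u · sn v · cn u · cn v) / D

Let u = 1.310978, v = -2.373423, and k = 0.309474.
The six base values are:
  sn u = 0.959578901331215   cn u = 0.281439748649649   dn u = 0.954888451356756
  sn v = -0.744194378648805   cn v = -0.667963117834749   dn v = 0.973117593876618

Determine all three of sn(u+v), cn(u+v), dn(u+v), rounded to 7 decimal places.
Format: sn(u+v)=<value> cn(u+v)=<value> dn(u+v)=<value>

sn(u+v)=-0.8660276 cn(u+v)=0.4999962 dn(u+v)=0.9634153

m = k² = 0.095774156676
D = 1 − m·sn²u·sn²v = 0.9511592316259967
sn(u+v) = (sn u·cn v·dn v + sn v·cn u·dn u)/D = -0.8237301295250454/0.9511592316259967 = -0.8660275820662409
cn(u+v) = (cn u·cn v − sn u·sn v·dn u·dn v)/D = 0.4755760271712697/0.9511592316259967 = 0.4999962270862656
dn(u+v) = (dn u·dn v − m·sn u·sn v·cn u·cn v)/D = 0.9163613470427143/0.9511592316259967 = 0.9634152900731502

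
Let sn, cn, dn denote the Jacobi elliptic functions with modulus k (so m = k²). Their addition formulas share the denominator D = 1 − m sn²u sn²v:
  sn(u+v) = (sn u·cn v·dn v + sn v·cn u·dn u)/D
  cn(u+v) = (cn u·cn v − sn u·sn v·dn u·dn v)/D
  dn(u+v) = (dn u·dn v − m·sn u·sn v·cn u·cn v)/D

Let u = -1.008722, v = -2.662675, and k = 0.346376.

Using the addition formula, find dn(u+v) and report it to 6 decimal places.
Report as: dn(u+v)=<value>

dn(u+v)=0.989652

sn u = -0.8371315352341592, cn u = 0.5470016386780753, dn u = 0.9570380767977061
sn v = -0.5450479706049062, cn v = -0.8384048602790142, dn v = 0.9820171872147984
m = k² = 0.119976333376
D = 1 − m·sn²u·sn²v = 0.9750223000711083
dn(u+v) = (dn u·dn v − m·sn u·sn v·cn u·cn v)/D = 0.9649331988384519/0.9750223000711083 = 0.9896524405319544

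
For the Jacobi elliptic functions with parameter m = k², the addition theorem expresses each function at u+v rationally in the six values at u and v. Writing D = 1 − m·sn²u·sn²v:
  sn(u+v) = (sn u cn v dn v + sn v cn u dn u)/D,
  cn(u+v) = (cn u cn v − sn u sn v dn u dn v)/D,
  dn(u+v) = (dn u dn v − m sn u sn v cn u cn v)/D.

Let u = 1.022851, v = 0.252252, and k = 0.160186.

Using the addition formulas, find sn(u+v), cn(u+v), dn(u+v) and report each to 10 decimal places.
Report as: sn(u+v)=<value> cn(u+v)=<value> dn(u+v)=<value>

sn u = 0.8516592708250899, cn u = 0.5240958752152855, dn u = 0.9906505547888578
sn v = 0.2495196946710837, cn v = 0.9683697237993602, dn v = 0.9992008977821577
m = k² = 0.025659554596
D = 1 − m·sn²u·sn²v = 0.9988412479090278
sn(u+v) = (sn u·cn v·dn v + sn v·cn u·dn u)/D = 0.9536116112808652/0.9988412479090278 = 0.9547178926352449
cn(u+v) = (cn u·cn v − sn u·sn v·dn u·dn v)/D = 0.2971678538381564/0.9988412479090278 = 0.2975125971822319
dn(u+v) = (dn u·dn v − m·sn u·sn v·cn u·cn v)/D = 0.9870915248167816/0.9988412479090278 = 0.9882366460968217

sn(u+v)=0.9547178926 cn(u+v)=0.2975125972 dn(u+v)=0.9882366461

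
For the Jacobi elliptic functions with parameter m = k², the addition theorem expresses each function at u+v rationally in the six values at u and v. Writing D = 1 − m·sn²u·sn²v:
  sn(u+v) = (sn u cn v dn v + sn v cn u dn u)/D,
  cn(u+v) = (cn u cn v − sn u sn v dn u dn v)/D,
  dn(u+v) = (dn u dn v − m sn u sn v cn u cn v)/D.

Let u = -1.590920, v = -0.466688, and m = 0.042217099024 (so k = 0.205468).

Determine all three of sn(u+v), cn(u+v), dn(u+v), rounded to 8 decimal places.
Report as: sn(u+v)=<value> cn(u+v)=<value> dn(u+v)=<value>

sn u = -0.9999952800256795, cn u = -0.003072446315700036, dn u = 0.9786640381164039
sn v = -0.4493196059950802, cn v = 0.8933710828476742, dn v = 0.995729315496334
m = k² = 0.042217099024
D = 1 − m·sn²u·sn²v = 0.9914769501965199
sn(u+v) = (sn u·cn v·dn v + sn v·cn u·dn u)/D = -0.8882005222762905/0.9914769501965199 = -0.8958357752040942
cn(u+v) = (cn u·cn v − sn u·sn v·dn u·dn v)/D = -0.4405977473831626/0.9914769501965199 = -0.4443852651297966
dn(u+v) = (dn u·dn v − m·sn u·sn v·cn u·cn v)/D = 0.9745365392165227/0.9914769501965199 = 0.9829139638832355

sn(u+v)=-0.89583578 cn(u+v)=-0.44438527 dn(u+v)=0.98291396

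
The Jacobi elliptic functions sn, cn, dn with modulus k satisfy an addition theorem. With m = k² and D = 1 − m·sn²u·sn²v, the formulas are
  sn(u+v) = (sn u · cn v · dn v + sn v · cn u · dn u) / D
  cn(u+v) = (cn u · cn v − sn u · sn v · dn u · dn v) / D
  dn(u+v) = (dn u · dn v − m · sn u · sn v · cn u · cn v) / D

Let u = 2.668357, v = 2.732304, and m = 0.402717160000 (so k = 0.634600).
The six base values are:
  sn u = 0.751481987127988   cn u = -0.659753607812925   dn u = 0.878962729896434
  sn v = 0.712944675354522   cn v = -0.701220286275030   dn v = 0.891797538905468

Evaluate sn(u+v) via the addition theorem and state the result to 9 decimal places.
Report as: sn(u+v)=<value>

m = k² = 0.40271716
D = 1 − m·sn²u·sn²v = 0.8844023659640687
sn(u+v) = (sn u·cn v·dn v + sn v·cn u·dn u)/D = -0.8833724342980178/0.8844023659640687 = -0.9988354489928029

sn(u+v)=-0.998835449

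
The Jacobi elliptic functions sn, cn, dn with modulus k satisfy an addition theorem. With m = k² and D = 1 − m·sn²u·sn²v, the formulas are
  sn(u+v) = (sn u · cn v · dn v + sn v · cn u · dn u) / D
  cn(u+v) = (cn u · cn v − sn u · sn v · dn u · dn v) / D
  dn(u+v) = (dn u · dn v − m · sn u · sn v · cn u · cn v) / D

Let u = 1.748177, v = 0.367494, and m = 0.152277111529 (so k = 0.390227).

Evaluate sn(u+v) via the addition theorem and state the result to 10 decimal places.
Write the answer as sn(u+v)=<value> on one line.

sn u = 0.994699050954227, cn u = -0.1028289746655101, dn u = 0.9215926626731656
sn v = 0.3581345054796572, cn v = 0.9336700037940822, dn v = 0.9901862897127984
m = k² = 0.152277111529
D = 1 − m·sn²u·sn²v = 0.9806754063652579
sn(u+v) = (sn u·cn v·dn v + sn v·cn u·dn u)/D = 0.8856673430887813/0.9806754063652579 = 0.903119765561766

sn(u+v)=0.9031197656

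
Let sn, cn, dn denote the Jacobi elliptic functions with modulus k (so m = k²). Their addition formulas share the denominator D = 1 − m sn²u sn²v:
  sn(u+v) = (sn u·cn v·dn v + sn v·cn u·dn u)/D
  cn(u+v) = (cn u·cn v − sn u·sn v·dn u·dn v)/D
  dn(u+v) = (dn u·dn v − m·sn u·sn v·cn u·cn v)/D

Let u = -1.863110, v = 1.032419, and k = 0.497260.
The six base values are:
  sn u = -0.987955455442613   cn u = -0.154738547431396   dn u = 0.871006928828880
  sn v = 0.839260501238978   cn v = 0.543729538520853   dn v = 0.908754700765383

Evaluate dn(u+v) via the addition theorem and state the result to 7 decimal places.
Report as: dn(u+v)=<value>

m = k² = 0.2472675076
D = 1 − m·sn²u·sn²v = 0.830005313526833
dn(u+v) = (dn u·dn v − m·sn u·sn v·cn u·cn v)/D = 0.7742818974646472/0.830005313526833 = 0.9328637839372285

dn(u+v)=0.9328638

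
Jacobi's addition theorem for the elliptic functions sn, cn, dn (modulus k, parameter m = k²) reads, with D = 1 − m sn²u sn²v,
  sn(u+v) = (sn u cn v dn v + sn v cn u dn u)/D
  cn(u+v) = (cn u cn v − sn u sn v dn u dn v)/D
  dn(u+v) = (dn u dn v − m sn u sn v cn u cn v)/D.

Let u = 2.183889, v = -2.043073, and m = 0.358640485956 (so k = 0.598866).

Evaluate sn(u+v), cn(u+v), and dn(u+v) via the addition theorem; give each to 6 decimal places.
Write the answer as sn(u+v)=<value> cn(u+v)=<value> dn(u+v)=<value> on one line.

sn u = 0.9388883063530044, cn u = -0.3442219461242803, dn u = 0.826954881644982
sn v = -0.9722807813977337, cn v = -0.2338163427235408, dn v = 0.8129984125841977
m = k² = 0.358640485956
D = 1 − m·sn²u·sn²v = 0.7011380834887685
sn(u+v) = (sn u·cn v·dn v + sn v·cn u·dn u)/D = 0.09829012418474619/0.7011380834887685 = 0.1401865431352235
cn(u+v) = (cn u·cn v − sn u·sn v·dn u·dn v)/D = 0.6942144219231191/0.7011380834887685 = 0.9901251098340028
dn(u+v) = (dn u·dn v − m·sn u·sn v·cn u·cn v)/D = 0.698662869235995/0.7011380834887685 = 0.9964697192877369

sn(u+v)=0.140187 cn(u+v)=0.990125 dn(u+v)=0.996470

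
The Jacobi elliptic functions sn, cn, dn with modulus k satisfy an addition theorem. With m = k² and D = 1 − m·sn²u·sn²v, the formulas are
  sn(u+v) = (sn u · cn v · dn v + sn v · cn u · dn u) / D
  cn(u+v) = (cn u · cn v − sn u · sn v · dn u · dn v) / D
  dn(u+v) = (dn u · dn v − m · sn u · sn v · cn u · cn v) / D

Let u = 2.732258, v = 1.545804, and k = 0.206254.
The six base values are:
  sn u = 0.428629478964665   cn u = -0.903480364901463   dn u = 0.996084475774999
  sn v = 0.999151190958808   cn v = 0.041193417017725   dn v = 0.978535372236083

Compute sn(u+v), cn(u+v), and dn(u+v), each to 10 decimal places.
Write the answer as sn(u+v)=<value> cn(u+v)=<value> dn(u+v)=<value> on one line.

sn(u+v)=-0.8888362727 cn(u+v)=-0.4582249233 dn(u+v)=0.9830521676

m = k² = 0.042540712516
D = 1 − m·sn²u·sn²v = 0.9921975453516218
sn(u+v) = (sn u·cn v·dn v + sn v·cn u·dn u)/D = -0.8819011679861161/0.9921975453516218 = -0.8888362726936417
cn(u+v) = (cn u·cn v − sn u·sn v·dn u·dn v)/D = -0.4546496441288697/0.9921975453516218 = -0.4582249233117663
dn(u+v) = (dn u·dn v − m·sn u·sn v·cn u·cn v)/D = 0.9753819476886204/0.9921975453516218 = 0.9830521676436499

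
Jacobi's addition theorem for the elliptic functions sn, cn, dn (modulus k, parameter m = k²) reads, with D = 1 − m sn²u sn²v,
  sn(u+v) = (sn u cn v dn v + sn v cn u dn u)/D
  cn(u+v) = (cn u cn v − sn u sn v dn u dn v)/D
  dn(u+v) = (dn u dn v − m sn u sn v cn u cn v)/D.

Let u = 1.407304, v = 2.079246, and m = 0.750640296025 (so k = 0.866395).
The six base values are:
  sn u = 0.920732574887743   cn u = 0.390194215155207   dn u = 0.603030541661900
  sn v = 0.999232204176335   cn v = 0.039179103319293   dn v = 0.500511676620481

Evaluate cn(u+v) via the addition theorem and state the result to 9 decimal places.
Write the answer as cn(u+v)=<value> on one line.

cn(u+v)=-0.719643194

m = k² = 0.750640296025
D = 1 − m·sn²u·sn²v = 0.3646226391814104
cn(u+v) = (cn u·cn v − sn u·sn v·dn u·dn v)/D = -0.2623982006355769/0.3646226391814104 = -0.7196431939187026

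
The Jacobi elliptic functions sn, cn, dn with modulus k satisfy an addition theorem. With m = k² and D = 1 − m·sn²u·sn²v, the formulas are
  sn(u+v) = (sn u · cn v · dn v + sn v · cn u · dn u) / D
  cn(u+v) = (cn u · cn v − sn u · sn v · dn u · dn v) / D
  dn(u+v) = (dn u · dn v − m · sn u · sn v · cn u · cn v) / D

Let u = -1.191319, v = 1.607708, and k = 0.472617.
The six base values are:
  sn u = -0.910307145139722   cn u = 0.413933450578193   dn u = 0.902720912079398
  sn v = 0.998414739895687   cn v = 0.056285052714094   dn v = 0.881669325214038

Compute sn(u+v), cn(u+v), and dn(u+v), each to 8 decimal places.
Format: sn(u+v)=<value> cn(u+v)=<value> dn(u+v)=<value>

sn(u+v)=0.40208909 cn(u+v)=0.91560055 dn(u+v)=0.98177748

m = k² = 0.223366828689
D = 1 − m·sn²u·sn²v = 0.8154914272476659
sn(u+v) = (sn u·cn v·dn v + sn v·cn u·dn u)/D = 0.3279002095749166/0.8154914272476659 = 0.4020890945250033
cn(u+v) = (cn u·cn v − sn u·sn v·dn u·dn v)/D = 0.7466643961480693/0.8154914272476659 = 0.9156005461248169
dn(u+v) = (dn u·dn v − m·sn u·sn v·cn u·cn v)/D = 0.800631120396701/0.8154914272476659 = 0.9817774824425569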